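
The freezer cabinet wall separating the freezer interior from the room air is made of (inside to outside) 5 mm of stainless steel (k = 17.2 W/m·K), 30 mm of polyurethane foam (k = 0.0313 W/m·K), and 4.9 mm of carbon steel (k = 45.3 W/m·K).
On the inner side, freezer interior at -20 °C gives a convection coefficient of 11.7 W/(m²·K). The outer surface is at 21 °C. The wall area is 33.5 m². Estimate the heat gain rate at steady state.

Q ≈ 1320 W

Treating each layer as a thermal resistance in series:
R_inner film = 1/(h_i·A) = 1/(11.7×33.5) = 0.002551 K/W
R_stainless steel = L/(kA) = 0.005/(17.2×33.5) = 8.678×10^-6 K/W
R_polyurethane foam = L/(kA) = 0.03/(0.0313×33.5) = 0.02861 K/W
R_carbon steel = L/(kA) = 0.0049/(45.3×33.5) = 3.229×10^-6 K/W
R_total = 0.03117 K/W
Q = ΔT / R_total = 41 / 0.03117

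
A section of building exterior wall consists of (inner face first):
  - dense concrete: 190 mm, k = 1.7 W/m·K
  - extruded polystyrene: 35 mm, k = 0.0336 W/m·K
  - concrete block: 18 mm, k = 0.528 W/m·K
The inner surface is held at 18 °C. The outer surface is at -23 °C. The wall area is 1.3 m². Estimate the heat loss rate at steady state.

Model the wall as resistances in series:
R_dense concrete = L/(kA) = 0.19/(1.7×1.3) = 0.08597 K/W
R_extruded polystyrene = L/(kA) = 0.035/(0.0336×1.3) = 0.8013 K/W
R_concrete block = L/(kA) = 0.018/(0.528×1.3) = 0.02622 K/W
R_total = 0.9135 K/W
Q = ΔT / R_total = 41 / 0.9135

Q ≈ 44.9 W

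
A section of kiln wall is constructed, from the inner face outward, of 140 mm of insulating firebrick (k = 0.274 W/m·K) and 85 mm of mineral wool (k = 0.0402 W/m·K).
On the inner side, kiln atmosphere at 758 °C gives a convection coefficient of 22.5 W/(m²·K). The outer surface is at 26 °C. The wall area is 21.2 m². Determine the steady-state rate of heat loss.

Q ≈ 5810 W

Thermal resistances in series:
R_inner film = 1/(h_i·A) = 1/(22.5×21.2) = 0.002096 K/W
R_insulating firebrick = L/(kA) = 0.14/(0.274×21.2) = 0.0241 K/W
R_mineral wool = L/(kA) = 0.085/(0.0402×21.2) = 0.09974 K/W
R_total = 0.1259 K/W
Q = ΔT / R_total = 732 / 0.1259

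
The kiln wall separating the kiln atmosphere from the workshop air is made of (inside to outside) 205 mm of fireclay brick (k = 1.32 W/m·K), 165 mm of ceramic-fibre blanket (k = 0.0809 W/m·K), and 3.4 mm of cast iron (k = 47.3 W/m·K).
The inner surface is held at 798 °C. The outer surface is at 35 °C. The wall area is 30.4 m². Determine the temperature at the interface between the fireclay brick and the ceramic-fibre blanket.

T ≈ 744 °C

Thermal resistances in series:
R_fireclay brick = L/(kA) = 0.205/(1.32×30.4) = 0.005109 K/W
R_ceramic-fibre blanket = L/(kA) = 0.165/(0.0809×30.4) = 0.06709 K/W
R_cast iron = L/(kA) = 0.0034/(47.3×30.4) = 2.365×10^-6 K/W
R_total = 0.0722 K/W;  Q = ΔT/R_total = 763/0.0722 = 10570 W
T_interface = T_inner − Q·ΣR(inner→interface) = 798 − 10600×0.005109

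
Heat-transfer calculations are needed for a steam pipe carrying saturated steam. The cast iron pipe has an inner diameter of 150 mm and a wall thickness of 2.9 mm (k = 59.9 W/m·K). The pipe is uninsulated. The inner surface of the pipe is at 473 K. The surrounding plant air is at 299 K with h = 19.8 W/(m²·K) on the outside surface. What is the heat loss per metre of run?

q′ ≈ 1680 W/m

Cylindrical conduction, so R = ln(r₂/r₁)/(2πkL) per layer, in series:
R_cast iron pipe wall = ln(77.9/75)/(2π×59.9×1) = 1.008×10^-4 K/W
R_outer film = 1/(h_o·2πr_oL) = 1/(19.8×2π×0.0779×1) = 0.1032 K/W
R_total = 0.1033 K/W
Q = ΔT/R_total = 174/0.1033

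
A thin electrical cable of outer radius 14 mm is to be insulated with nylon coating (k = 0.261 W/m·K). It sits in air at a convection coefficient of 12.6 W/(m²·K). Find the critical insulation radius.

r_cr ≈ 20.7 mm

For a cylinder r_cr = k/h = 0.261/12.6
r_cr = 20.7 mm; since the bare radius (14 mm) is below r_cr, adding a thin layer of insulation will *increase* heat loss.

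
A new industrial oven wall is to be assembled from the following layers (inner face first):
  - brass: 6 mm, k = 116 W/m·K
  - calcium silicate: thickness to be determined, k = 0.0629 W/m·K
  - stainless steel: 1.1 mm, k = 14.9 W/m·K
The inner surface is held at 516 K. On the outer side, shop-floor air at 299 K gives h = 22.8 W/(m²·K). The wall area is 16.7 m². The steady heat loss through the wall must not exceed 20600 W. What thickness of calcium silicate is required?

L ≈ 8.3 mm

Using the resistance-network approach (series):
R_brass = L/(kA) = 0.006/(116×16.7) = 3.097×10^-6 K/W
R_stainless steel = L/(kA) = 0.0011/(14.9×16.7) = 4.421×10^-6 K/W
R_outer film = 1/(h_o·A) = 1/(22.8×16.7) = 0.002626 K/W
Sum of the known resistances R_other = 0.002634 K/W
Required total resistance R_tot = ΔT/Q_allow = 217/20600 = 0.01053 K/W
R_calcium silicate = R_tot − R_other = 0.0079 K/W
L = R·k·A = 0.0079×0.0629×16.7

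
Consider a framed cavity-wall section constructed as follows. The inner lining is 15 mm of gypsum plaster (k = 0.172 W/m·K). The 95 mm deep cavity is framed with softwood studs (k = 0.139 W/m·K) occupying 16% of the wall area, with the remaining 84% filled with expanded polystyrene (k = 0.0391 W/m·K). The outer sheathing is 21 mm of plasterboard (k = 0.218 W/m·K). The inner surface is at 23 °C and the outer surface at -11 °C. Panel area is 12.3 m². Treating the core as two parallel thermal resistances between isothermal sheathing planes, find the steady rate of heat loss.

Sheathing layers in series; stud and cavity paths in parallel between them.
R_inner = 0.015/(0.172×12.3) = 0.00709 K/W
R_stud  = 0.095/(0.139×0.16×12.3) = 0.3473 K/W
R_cav   = 0.095/(0.0391×0.84×12.3) = 0.2352 K/W
1/R_core = 1/R_stud + 1/R_cav → R_core = 0.1402 K/W
R_outer = 0.021/(0.218×12.3) = 0.007832 K/W
R_total = 0.1551 K/W
Q = ΔT/R_total = 34/0.1551

Q ≈ 219 W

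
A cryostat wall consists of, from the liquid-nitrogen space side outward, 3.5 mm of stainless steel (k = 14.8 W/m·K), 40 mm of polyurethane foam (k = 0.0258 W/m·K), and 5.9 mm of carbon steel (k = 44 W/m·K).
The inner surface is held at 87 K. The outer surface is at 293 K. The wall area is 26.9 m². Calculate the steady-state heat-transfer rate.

Q ≈ 3570 W

Model the wall as resistances in series:
R_stainless steel = L/(kA) = 0.0035/(14.8×26.9) = 8.791×10^-6 K/W
R_polyurethane foam = L/(kA) = 0.04/(0.0258×26.9) = 0.05764 K/W
R_carbon steel = L/(kA) = 0.0059/(44×26.9) = 4.985×10^-6 K/W
R_total = 0.05765 K/W
Q = ΔT / R_total = 206 / 0.05765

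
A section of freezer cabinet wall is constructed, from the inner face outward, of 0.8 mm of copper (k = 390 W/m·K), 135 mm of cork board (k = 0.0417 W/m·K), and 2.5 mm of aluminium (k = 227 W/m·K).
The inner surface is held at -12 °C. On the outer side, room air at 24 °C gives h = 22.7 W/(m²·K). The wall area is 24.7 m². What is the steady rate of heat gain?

Model the wall as resistances in series:
R_copper = L/(kA) = 0.0008/(390×24.7) = 8.305×10^-8 K/W
R_cork board = L/(kA) = 0.135/(0.0417×24.7) = 0.1311 K/W
R_aluminium = L/(kA) = 0.0025/(227×24.7) = 4.459×10^-7 K/W
R_outer film = 1/(h_o·A) = 1/(22.7×24.7) = 0.001784 K/W
R_total = 0.1329 K/W
Q = ΔT / R_total = 36 / 0.1329

Q ≈ 271 W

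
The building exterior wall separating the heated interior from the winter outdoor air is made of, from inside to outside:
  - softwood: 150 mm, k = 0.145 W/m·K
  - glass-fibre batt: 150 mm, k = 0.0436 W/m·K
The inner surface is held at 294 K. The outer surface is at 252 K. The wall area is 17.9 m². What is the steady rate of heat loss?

Model the wall as resistances in series:
R_softwood = L/(kA) = 0.15/(0.145×17.9) = 0.05779 K/W
R_glass-fibre batt = L/(kA) = 0.15/(0.0436×17.9) = 0.1922 K/W
R_total = 0.25 K/W
Q = ΔT / R_total = 42 / 0.25

Q ≈ 168 W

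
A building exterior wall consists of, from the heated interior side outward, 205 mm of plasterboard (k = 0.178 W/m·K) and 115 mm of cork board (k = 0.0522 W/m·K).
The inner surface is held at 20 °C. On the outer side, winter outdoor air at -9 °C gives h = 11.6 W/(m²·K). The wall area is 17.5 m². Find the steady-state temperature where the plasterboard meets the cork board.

T ≈ 10.3 °C

Treating each layer as a thermal resistance in series:
R_plasterboard = L/(kA) = 0.205/(0.178×17.5) = 0.06581 K/W
R_cork board = L/(kA) = 0.115/(0.0522×17.5) = 0.1259 K/W
R_outer film = 1/(h_o·A) = 1/(11.6×17.5) = 0.004926 K/W
R_total = 0.1966 K/W;  Q = ΔT/R_total = 29/0.1966 = 147.5 W
T_interface = T_inner − Q·ΣR(inner→interface) = 20 − 147×0.06581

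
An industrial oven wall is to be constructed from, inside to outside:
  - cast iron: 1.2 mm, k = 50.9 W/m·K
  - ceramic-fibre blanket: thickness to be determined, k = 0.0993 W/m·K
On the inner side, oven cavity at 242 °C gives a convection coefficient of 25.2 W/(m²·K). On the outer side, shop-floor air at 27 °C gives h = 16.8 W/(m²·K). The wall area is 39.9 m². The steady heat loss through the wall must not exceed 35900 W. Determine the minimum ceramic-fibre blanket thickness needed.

L ≈ 13.9 mm

Model the wall as resistances in series:
R_inner film = 1/(h_i·A) = 1/(25.2×39.9) = 9.945×10^-4 K/W
R_cast iron = L/(kA) = 0.0012/(50.9×39.9) = 5.909×10^-7 K/W
R_outer film = 1/(h_o·A) = 1/(16.8×39.9) = 0.001492 K/W
Sum of the known resistances R_other = 0.002487 K/W
Required total resistance R_tot = ΔT/Q_allow = 215/35900 = 0.005989 K/W
R_ceramic-fibre blanket = R_tot − R_other = 0.003502 K/W
L = R·k·A = 0.003502×0.0993×39.9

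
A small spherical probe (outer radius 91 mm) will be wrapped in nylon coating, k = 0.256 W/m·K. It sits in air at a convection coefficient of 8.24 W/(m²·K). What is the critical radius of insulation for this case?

For a sphere r_cr = 2k/h = 2×0.256/8.24
r_cr = 62.1 mm; since the bare radius (91 mm) is above r_cr, any added insulation will reduce heat loss.

r_cr ≈ 62.1 mm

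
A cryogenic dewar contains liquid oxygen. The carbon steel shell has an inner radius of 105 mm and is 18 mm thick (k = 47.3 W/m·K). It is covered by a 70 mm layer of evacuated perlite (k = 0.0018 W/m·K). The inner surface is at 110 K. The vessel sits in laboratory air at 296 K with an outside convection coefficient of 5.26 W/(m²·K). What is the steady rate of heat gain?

For a spherical shell R = (1/r₁ − 1/r₂)/(4πk); film R = 1/(h·4πr²). In series:
R_carbon steel shell = (1/0.105 − 1/0.123)/(4π×47.3) = 0.002345 K/W
R_evacuated perlite = (1/0.123 − 1/0.193)/(4π×0.0018) = 130.4 K/W
R_outer film = 1/(h·4πr_o²) = 1/(5.26×4π×0.193²) = 0.4062 K/W
R_total = 130.8 K/W
Q = ΔT/R_total = 186/130.8

Q ≈ 1.42 W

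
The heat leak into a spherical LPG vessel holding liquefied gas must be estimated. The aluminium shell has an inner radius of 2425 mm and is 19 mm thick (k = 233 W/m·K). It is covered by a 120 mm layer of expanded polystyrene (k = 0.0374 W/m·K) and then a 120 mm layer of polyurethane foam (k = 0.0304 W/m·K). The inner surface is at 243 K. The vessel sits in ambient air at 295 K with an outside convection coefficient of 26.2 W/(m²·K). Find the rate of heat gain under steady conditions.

Radial (spherical) resistances in series:
R_aluminium shell = (1/2.425 − 1/2.444)/(4π×233) = 1.095×10^-6 K/W
R_expanded polystyrene = (1/2.444 − 1/2.564)/(4π×0.0374) = 0.04075 K/W
R_polyurethane foam = (1/2.564 − 1/2.684)/(4π×0.0304) = 0.04565 K/W
R_outer film = 1/(h·4πr_o²) = 1/(26.2×4π×2.684²) = 4.216×10^-4 K/W
R_total = 0.08681 K/W
Q = ΔT/R_total = 52/0.08681

Q ≈ 599 W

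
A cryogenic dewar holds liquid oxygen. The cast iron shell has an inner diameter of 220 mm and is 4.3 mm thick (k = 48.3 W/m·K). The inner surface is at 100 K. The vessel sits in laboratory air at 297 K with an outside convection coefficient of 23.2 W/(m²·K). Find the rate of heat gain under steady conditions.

For a spherical shell R = (1/r₁ − 1/r₂)/(4πk); film R = 1/(h·4πr²). In series:
R_cast iron shell = (1/0.11 − 1/0.1143)/(4π×48.3) = 5.635×10^-4 K/W
R_outer film = 1/(h·4πr_o²) = 1/(23.2×4π×0.1143²) = 0.2625 K/W
R_total = 0.2631 K/W
Q = ΔT/R_total = 197/0.2631

Q ≈ 749 W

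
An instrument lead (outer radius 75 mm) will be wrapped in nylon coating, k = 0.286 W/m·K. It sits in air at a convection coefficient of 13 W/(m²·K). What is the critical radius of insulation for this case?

For a cylinder r_cr = k/h = 0.286/13
r_cr = 22 mm; since the bare radius (75 mm) is above r_cr, any added insulation will reduce heat loss.

r_cr ≈ 22 mm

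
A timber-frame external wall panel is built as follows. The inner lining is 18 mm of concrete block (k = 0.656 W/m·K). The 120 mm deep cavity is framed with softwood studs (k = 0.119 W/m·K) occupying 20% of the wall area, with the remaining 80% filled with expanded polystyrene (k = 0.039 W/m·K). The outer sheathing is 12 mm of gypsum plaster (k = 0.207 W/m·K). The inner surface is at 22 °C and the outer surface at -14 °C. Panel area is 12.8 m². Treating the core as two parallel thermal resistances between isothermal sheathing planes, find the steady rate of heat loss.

Q ≈ 203 W

Sheathing layers in series; stud and cavity paths in parallel between them.
R_inner = 0.018/(0.656×12.8) = 0.002144 K/W
R_stud  = 0.12/(0.119×0.2×12.8) = 0.3939 K/W
R_cav   = 0.12/(0.039×0.8×12.8) = 0.3005 K/W
1/R_core = 1/R_stud + 1/R_cav → R_core = 0.1705 K/W
R_outer = 0.012/(0.207×12.8) = 0.004529 K/W
R_total = 0.1771 K/W
Q = ΔT/R_total = 36/0.1771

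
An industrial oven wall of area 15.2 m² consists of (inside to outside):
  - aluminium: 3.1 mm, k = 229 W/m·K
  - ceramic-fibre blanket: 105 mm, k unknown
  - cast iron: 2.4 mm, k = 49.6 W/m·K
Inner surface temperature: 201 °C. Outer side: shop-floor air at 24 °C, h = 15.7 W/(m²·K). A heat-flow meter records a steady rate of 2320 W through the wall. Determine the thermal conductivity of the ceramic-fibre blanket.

Series thermal resistances:
R_aluminium = L/(kA) = 0.0031/(229×15.2) = 8.906×10^-7 K/W
R_cast iron = L/(kA) = 0.0024/(49.6×15.2) = 3.183×10^-6 K/W
R_outer film = 1/(h_o·A) = 1/(15.7×15.2) = 0.00419 K/W
Sum of known resistances R_other = 0.004194 K/W
Total R = ΔT/Q = 177/2320 = 0.07629 K/W
R_ceramic-fibre blanket = R_total − R_other = 0.0721 K/W
k = L/(R·A) = 0.105/(0.0721×15.2)

k ≈ 0.0958 W/(m·K)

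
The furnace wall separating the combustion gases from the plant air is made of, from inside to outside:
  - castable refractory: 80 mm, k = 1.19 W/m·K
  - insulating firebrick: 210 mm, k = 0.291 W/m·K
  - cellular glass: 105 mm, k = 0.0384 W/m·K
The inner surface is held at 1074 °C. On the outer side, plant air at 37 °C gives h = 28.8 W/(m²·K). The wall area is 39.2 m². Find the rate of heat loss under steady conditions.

Model the wall as resistances in series:
R_castable refractory = L/(kA) = 0.08/(1.19×39.2) = 0.001715 K/W
R_insulating firebrick = L/(kA) = 0.21/(0.291×39.2) = 0.01841 K/W
R_cellular glass = L/(kA) = 0.105/(0.0384×39.2) = 0.06975 K/W
R_outer film = 1/(h_o·A) = 1/(28.8×39.2) = 8.858×10^-4 K/W
R_total = 0.09076 K/W
Q = ΔT / R_total = 1037 / 0.09076

Q ≈ 11400 W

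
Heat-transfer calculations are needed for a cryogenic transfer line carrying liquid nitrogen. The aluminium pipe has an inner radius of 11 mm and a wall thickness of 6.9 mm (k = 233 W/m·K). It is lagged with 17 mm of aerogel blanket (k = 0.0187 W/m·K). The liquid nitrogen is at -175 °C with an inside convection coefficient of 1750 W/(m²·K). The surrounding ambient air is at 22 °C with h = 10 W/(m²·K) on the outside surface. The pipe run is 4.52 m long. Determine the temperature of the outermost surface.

T ≈ 7.39 °C

Treating each annulus and film as a series resistance:
R_inner film = 1/(h_i·2πr₁L) = 1/(1750×2π×0.011×4.52) = 0.001829 K/W
R_aluminium pipe wall = ln(17.9/11)/(2π×233×4.52) = 7.358×10^-5 K/W
R_aerogel blanket = ln(34.9/17.9)/(2π×0.0187×4.52) = 1.257 K/W
R_outer film = 1/(h_o·2πr_oL) = 1/(10×2π×0.0349×4.52) = 0.1009 K/W
R_total = 1.36 K/W
Q = ΔT/R_total = 197/1.36
Q = 145 W
T_interface = T_inner + Q·ΣR(inner→interface) = -175 + 145×1.259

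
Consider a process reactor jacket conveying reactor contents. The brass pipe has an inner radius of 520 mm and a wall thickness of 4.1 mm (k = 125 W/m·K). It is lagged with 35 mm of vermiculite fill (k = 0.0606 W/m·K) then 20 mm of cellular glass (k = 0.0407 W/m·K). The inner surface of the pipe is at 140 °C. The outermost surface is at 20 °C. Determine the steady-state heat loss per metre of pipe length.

Cylindrical conduction, so R = ln(r₂/r₁)/(2πkL) per layer, in series:
R_brass pipe wall = ln(524.1/520)/(2π×125×1) = 10×10^-6 K/W
R_vermiculite fill = ln(559.1/524.1)/(2π×0.0606×1) = 0.1698 K/W
R_cellular glass = ln(579.1/559.1)/(2π×0.0407×1) = 0.1374 K/W
R_total = 0.3072 K/W
Q = ΔT/R_total = 120/0.3072

q′ ≈ 391 W/m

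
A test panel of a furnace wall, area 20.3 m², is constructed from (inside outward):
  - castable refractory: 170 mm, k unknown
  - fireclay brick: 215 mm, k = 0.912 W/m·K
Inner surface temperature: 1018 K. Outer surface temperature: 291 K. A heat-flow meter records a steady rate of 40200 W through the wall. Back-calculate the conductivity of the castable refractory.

Treating each layer as a thermal resistance in series:
R_fireclay brick = L/(kA) = 0.215/(0.912×20.3) = 0.01161 K/W
Sum of known resistances R_other = 0.01161 K/W
Total R = ΔT/Q = 727/40200 = 0.01808 K/W
R_castable refractory = R_total − R_other = 0.006471 K/W
k = L/(R·A) = 0.17/(0.006471×20.3)

k ≈ 1.29 W/(m·K)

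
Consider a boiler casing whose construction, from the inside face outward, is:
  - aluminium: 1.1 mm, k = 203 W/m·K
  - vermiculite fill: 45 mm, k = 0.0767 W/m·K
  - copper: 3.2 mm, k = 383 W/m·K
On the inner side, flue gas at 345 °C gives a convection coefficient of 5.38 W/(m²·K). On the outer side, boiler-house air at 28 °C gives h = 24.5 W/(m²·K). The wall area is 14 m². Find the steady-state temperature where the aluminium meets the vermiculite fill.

T ≈ 273 °C

Series thermal resistances:
R_inner film = 1/(h_i·A) = 1/(5.38×14) = 0.01328 K/W
R_aluminium = L/(kA) = 0.0011/(203×14) = 3.871×10^-7 K/W
R_vermiculite fill = L/(kA) = 0.045/(0.0767×14) = 0.04191 K/W
R_copper = L/(kA) = 0.0032/(383×14) = 5.968×10^-7 K/W
R_outer film = 1/(h_o·A) = 1/(24.5×14) = 0.002915 K/W
R_total = 0.0581 K/W;  Q = ΔT/R_total = 317/0.0581 = 5456 W
T_interface = T_inner − Q·ΣR(inner→interface) = 345 − 5460×0.01328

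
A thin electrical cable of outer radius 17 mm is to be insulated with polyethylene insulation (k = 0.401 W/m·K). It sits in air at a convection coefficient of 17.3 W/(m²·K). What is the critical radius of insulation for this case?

For a cylinder r_cr = k/h = 0.401/17.3
r_cr = 23.2 mm; since the bare radius (17 mm) is below r_cr, adding a thin layer of insulation will *increase* heat loss.

r_cr ≈ 23.2 mm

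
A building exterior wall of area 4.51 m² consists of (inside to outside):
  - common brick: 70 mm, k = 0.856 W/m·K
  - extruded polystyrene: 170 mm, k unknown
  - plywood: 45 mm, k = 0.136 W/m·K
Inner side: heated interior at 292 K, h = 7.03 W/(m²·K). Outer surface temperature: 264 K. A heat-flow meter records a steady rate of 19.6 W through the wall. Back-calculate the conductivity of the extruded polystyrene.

Series thermal resistances:
R_inner film = 1/(h_i·A) = 1/(7.03×4.51) = 0.03154 K/W
R_common brick = L/(kA) = 0.07/(0.856×4.51) = 0.01813 K/W
R_plywood = L/(kA) = 0.045/(0.136×4.51) = 0.07337 K/W
Sum of known resistances R_other = 0.123 K/W
Total R = ΔT/Q = 28/19.6 = 1.429 K/W
R_extruded polystyrene = R_total − R_other = 1.306 K/W
k = L/(R·A) = 0.17/(1.306×4.51)

k ≈ 0.0289 W/(m·K)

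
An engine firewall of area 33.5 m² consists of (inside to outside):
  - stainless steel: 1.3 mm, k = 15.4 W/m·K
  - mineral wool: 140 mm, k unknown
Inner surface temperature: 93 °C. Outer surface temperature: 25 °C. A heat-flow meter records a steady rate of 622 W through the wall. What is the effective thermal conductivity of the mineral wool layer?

Model the wall as resistances in series:
R_stainless steel = L/(kA) = 0.0013/(15.4×33.5) = 2.52×10^-6 K/W
Sum of known resistances R_other = 2.52×10^-6 K/W
Total R = ΔT/Q = 68/622 = 0.1093 K/W
R_mineral wool = R_total − R_other = 0.1093 K/W
k = L/(R·A) = 0.14/(0.1093×33.5)

k ≈ 0.0382 W/(m·K)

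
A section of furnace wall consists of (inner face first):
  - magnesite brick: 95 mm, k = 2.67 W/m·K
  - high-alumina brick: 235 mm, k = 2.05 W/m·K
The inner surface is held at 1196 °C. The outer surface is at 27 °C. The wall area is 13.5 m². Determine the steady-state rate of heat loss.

Q ≈ 105000 W

Treating each layer as a thermal resistance in series:
R_magnesite brick = L/(kA) = 0.095/(2.67×13.5) = 0.002636 K/W
R_high-alumina brick = L/(kA) = 0.235/(2.05×13.5) = 0.008491 K/W
R_total = 0.01113 K/W
Q = ΔT / R_total = 1169 / 0.01113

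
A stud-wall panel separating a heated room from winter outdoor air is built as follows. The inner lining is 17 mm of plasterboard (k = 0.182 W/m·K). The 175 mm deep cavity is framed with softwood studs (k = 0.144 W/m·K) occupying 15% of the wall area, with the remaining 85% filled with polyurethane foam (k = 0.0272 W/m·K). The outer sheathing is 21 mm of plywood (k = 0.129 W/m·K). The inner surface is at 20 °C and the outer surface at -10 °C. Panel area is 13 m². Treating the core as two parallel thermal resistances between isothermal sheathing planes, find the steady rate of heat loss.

Q ≈ 93.5 W

Sheathing layers in series; stud and cavity paths in parallel between them.
R_inner = 0.017/(0.182×13) = 0.007185 K/W
R_stud  = 0.175/(0.144×0.15×13) = 0.6232 K/W
R_cav   = 0.175/(0.0272×0.85×13) = 0.5822 K/W
1/R_core = 1/R_stud + 1/R_cav → R_core = 0.301 K/W
R_outer = 0.021/(0.129×13) = 0.01252 K/W
R_total = 0.3207 K/W
Q = ΔT/R_total = 30/0.3207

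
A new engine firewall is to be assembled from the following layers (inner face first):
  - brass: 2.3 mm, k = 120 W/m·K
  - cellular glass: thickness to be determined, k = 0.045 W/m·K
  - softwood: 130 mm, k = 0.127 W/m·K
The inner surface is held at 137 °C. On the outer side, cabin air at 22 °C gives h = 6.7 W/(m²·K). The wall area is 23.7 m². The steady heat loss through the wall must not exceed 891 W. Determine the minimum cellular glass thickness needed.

L ≈ 84.9 mm

Using the resistance-network approach (series):
R_brass = L/(kA) = 0.0023/(120×23.7) = 8.087×10^-7 K/W
R_softwood = L/(kA) = 0.13/(0.127×23.7) = 0.04319 K/W
R_outer film = 1/(h_o·A) = 1/(6.7×23.7) = 0.006298 K/W
Sum of the known resistances R_other = 0.04949 K/W
Required total resistance R_tot = ΔT/Q_allow = 115/891 = 0.1291 K/W
R_cellular glass = R_tot − R_other = 0.07958 K/W
L = R·k·A = 0.07958×0.045×23.7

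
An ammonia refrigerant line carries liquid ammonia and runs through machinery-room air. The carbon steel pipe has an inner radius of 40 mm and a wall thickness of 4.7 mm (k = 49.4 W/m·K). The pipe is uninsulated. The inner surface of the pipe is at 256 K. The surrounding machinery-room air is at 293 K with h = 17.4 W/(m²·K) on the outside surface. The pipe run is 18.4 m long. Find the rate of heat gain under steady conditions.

Q ≈ 3320 W

Treating each annulus and film as a series resistance:
R_carbon steel pipe wall = ln(44.7/40)/(2π×49.4×18.4) = 1.945×10^-5 K/W
R_outer film = 1/(h_o·2πr_oL) = 1/(17.4×2π×0.0447×18.4) = 0.01112 K/W
R_total = 0.01114 K/W
Q = ΔT/R_total = 37/0.01114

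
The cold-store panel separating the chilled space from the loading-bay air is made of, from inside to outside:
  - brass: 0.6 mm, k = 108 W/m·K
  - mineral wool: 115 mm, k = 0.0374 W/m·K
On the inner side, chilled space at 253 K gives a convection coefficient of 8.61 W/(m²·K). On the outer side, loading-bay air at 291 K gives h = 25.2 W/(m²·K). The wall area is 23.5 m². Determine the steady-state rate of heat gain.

Series thermal resistances:
R_inner film = 1/(h_i·A) = 1/(8.61×23.5) = 0.004942 K/W
R_brass = L/(kA) = 0.0006/(108×23.5) = 2.364×10^-7 K/W
R_mineral wool = L/(kA) = 0.115/(0.0374×23.5) = 0.1308 K/W
R_outer film = 1/(h_o·A) = 1/(25.2×23.5) = 0.001689 K/W
R_total = 0.1375 K/W
Q = ΔT / R_total = 38 / 0.1375

Q ≈ 276 W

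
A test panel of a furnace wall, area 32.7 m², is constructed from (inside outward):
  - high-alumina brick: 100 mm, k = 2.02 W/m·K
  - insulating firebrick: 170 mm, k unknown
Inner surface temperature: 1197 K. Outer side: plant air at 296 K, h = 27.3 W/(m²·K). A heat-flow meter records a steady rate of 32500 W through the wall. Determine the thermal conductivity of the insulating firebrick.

k ≈ 0.207 W/(m·K)

Model the wall as resistances in series:
R_high-alumina brick = L/(kA) = 0.1/(2.02×32.7) = 0.001514 K/W
R_outer film = 1/(h_o·A) = 1/(27.3×32.7) = 0.00112 K/W
Sum of known resistances R_other = 0.002634 K/W
Total R = ΔT/Q = 901/32500 = 0.02772 K/W
R_insulating firebrick = R_total − R_other = 0.02509 K/W
k = L/(R·A) = 0.17/(0.02509×32.7)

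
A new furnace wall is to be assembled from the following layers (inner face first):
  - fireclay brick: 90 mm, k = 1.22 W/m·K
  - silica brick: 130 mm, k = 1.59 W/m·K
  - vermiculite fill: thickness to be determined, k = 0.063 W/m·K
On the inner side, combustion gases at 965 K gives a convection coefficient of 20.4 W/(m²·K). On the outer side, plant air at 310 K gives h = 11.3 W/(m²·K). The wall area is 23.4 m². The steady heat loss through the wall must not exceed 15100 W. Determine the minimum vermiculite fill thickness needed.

L ≈ 45.5 mm

Series thermal resistances:
R_inner film = 1/(h_i·A) = 1/(20.4×23.4) = 0.002095 K/W
R_fireclay brick = L/(kA) = 0.09/(1.22×23.4) = 0.003153 K/W
R_silica brick = L/(kA) = 0.13/(1.59×23.4) = 0.003494 K/W
R_outer film = 1/(h_o·A) = 1/(11.3×23.4) = 0.003782 K/W
Sum of the known resistances R_other = 0.01252 K/W
Required total resistance R_tot = ΔT/Q_allow = 655/15100 = 0.04338 K/W
R_vermiculite fill = R_tot − R_other = 0.03085 K/W
L = R·k·A = 0.03085×0.063×23.4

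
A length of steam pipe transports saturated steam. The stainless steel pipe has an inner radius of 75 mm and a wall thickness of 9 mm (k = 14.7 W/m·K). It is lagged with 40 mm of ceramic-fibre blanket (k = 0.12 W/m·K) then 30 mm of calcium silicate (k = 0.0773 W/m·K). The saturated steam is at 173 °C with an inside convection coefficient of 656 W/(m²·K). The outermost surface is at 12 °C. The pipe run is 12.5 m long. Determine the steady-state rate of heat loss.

Cylindrical conduction, so R = ln(r₂/r₁)/(2πkL) per layer, in series:
R_inner film = 1/(h_i·2πr₁L) = 1/(656×2π×0.075×12.5) = 2.588×10^-4 K/W
R_stainless steel pipe wall = ln(84/75)/(2π×14.7×12.5) = 9.816×10^-5 K/W
R_ceramic-fibre blanket = ln(124/84)/(2π×0.12×12.5) = 0.04132 K/W
R_calcium silicate = ln(154/124)/(2π×0.0773×12.5) = 0.03569 K/W
R_total = 0.07737 K/W
Q = ΔT/R_total = 161/0.07737

Q ≈ 2080 W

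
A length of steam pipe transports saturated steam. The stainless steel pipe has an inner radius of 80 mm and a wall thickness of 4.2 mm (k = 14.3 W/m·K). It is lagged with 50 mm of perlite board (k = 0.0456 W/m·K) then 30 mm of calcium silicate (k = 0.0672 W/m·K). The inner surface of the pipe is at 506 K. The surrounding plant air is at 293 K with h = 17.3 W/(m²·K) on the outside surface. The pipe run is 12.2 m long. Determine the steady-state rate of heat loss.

Treating each annulus and film as a series resistance:
R_stainless steel pipe wall = ln(84.2/80)/(2π×14.3×12.2) = 4.668×10^-5 K/W
R_perlite board = ln(134.2/84.2)/(2π×0.0456×12.2) = 0.1334 K/W
R_calcium silicate = ln(164.2/134.2)/(2π×0.0672×12.2) = 0.03917 K/W
R_outer film = 1/(h_o·2πr_oL) = 1/(17.3×2π×0.1642×12.2) = 0.004592 K/W
R_total = 0.1772 K/W
Q = ΔT/R_total = 213/0.1772

Q ≈ 1200 W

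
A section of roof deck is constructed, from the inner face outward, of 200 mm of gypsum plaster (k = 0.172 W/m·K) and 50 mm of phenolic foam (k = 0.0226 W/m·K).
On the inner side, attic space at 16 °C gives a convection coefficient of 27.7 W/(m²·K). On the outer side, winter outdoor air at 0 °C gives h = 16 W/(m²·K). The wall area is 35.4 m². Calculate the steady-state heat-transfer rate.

Treating each layer as a thermal resistance in series:
R_inner film = 1/(h_i·A) = 1/(27.7×35.4) = 0.00102 K/W
R_gypsum plaster = L/(kA) = 0.2/(0.172×35.4) = 0.03285 K/W
R_phenolic foam = L/(kA) = 0.05/(0.0226×35.4) = 0.0625 K/W
R_outer film = 1/(h_o·A) = 1/(16×35.4) = 0.001766 K/W
R_total = 0.09813 K/W
Q = ΔT / R_total = 16 / 0.09813

Q ≈ 163 W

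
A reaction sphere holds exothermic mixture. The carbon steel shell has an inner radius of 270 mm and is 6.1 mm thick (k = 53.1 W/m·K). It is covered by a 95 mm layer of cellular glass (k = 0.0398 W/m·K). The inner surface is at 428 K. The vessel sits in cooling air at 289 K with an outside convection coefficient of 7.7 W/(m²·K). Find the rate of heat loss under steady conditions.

Spherical conduction: R = (1/r_in − 1/r_out)/(4πk) per layer; series-sum.
R_carbon steel shell = (1/0.27 − 1/0.2761)/(4π×53.1) = 1.226×10^-4 K/W
R_cellular glass = (1/0.2761 − 1/0.3711)/(4π×0.0398) = 1.854 K/W
R_outer film = 1/(h·4πr_o²) = 1/(7.7×4π×0.3711²) = 0.07504 K/W
R_total = 1.929 K/W
Q = ΔT/R_total = 139/1.929

Q ≈ 72.1 W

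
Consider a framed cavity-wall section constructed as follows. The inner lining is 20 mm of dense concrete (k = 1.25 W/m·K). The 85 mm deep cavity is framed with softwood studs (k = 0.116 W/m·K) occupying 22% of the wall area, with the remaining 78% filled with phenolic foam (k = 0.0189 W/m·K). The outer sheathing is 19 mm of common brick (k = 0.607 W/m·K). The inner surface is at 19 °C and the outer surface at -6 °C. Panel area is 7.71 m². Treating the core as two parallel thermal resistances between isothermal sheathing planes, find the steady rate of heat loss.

Q ≈ 89.3 W

Sheathing layers in series; stud and cavity paths in parallel between them.
R_inner = 0.02/(1.25×7.71) = 0.002075 K/W
R_stud  = 0.085/(0.116×0.22×7.71) = 0.432 K/W
R_cav   = 0.085/(0.0189×0.78×7.71) = 0.7478 K/W
1/R_core = 1/R_stud + 1/R_cav → R_core = 0.2738 K/W
R_outer = 0.019/(0.607×7.71) = 0.00406 K/W
R_total = 0.28 K/W
Q = ΔT/R_total = 25/0.28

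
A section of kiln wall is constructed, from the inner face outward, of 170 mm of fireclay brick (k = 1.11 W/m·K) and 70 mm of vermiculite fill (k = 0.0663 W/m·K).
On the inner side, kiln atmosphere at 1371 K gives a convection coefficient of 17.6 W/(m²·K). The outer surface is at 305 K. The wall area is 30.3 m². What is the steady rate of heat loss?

Q ≈ 25500 W

Model the wall as resistances in series:
R_inner film = 1/(h_i·A) = 1/(17.6×30.3) = 0.001875 K/W
R_fireclay brick = L/(kA) = 0.17/(1.11×30.3) = 0.005055 K/W
R_vermiculite fill = L/(kA) = 0.07/(0.0663×30.3) = 0.03485 K/W
R_total = 0.04177 K/W
Q = ΔT / R_total = 1066 / 0.04177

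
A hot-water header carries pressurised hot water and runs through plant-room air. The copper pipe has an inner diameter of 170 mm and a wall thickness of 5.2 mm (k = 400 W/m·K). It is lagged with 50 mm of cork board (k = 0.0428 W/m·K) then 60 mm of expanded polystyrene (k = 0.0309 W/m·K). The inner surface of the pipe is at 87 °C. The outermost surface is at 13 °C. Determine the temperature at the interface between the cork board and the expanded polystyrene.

Radial resistances (cylindrical: R_cond = ln(r_o/r_i)/(2πkL), R_conv = 1/(h·2πrL)):
R_copper pipe wall = ln(90.2/85)/(2π×400×1) = 2.363×10^-5 K/W
R_cork board = ln(140.2/90.2)/(2π×0.0428×1) = 1.64 K/W
R_expanded polystyrene = ln(200.2/140.2)/(2π×0.0309×1) = 1.835 K/W
R_total = 3.475 K/W
Q = ΔT/R_total = 74/3.475
Q = 21.3 W/m
T_interface = T_inner − Q·ΣR(inner→interface) = 87 − 21.3×1.64

T ≈ 52.1 °C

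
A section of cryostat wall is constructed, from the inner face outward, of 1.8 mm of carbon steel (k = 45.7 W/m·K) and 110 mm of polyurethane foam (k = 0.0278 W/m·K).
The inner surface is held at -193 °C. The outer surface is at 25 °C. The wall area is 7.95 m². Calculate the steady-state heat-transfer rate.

Series thermal resistances:
R_carbon steel = L/(kA) = 0.0018/(45.7×7.95) = 4.954×10^-6 K/W
R_polyurethane foam = L/(kA) = 0.11/(0.0278×7.95) = 0.4977 K/W
R_total = 0.4977 K/W
Q = ΔT / R_total = 218 / 0.4977

Q ≈ 438 W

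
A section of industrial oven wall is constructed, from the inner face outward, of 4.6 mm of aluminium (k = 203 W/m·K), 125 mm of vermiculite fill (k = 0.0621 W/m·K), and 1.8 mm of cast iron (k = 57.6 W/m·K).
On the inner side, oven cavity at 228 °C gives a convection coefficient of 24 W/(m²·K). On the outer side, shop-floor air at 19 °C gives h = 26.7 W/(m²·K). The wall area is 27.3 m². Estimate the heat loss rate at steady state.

Series thermal resistances:
R_inner film = 1/(h_i·A) = 1/(24×27.3) = 0.001526 K/W
R_aluminium = L/(kA) = 0.0046/(203×27.3) = 8.3×10^-7 K/W
R_vermiculite fill = L/(kA) = 0.125/(0.0621×27.3) = 0.07373 K/W
R_cast iron = L/(kA) = 0.0018/(57.6×27.3) = 1.145×10^-6 K/W
R_outer film = 1/(h_o·A) = 1/(26.7×27.3) = 0.001372 K/W
R_total = 0.07663 K/W
Q = ΔT / R_total = 209 / 0.07663

Q ≈ 2730 W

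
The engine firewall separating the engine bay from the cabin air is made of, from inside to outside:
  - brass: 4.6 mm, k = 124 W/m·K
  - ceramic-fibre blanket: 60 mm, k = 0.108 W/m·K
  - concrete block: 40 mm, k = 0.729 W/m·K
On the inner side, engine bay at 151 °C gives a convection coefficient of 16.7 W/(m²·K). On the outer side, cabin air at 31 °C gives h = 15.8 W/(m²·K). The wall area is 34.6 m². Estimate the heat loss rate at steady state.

Model the wall as resistances in series:
R_inner film = 1/(h_i·A) = 1/(16.7×34.6) = 0.001731 K/W
R_brass = L/(kA) = 0.0046/(124×34.6) = 1.072×10^-6 K/W
R_ceramic-fibre blanket = L/(kA) = 0.06/(0.108×34.6) = 0.01606 K/W
R_concrete block = L/(kA) = 0.04/(0.729×34.6) = 0.001586 K/W
R_outer film = 1/(h_o·A) = 1/(15.8×34.6) = 0.001829 K/W
R_total = 0.0212 K/W
Q = ΔT / R_total = 120 / 0.0212

Q ≈ 5660 W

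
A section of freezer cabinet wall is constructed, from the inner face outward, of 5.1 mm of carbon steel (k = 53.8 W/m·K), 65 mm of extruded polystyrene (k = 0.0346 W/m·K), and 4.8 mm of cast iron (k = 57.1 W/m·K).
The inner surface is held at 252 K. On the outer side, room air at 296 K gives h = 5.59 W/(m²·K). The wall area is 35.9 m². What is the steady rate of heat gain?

Q ≈ 768 W

Using the resistance-network approach (series):
R_carbon steel = L/(kA) = 0.0051/(53.8×35.9) = 2.641×10^-6 K/W
R_extruded polystyrene = L/(kA) = 0.065/(0.0346×35.9) = 0.05233 K/W
R_cast iron = L/(kA) = 0.0048/(57.1×35.9) = 2.342×10^-6 K/W
R_outer film = 1/(h_o·A) = 1/(5.59×35.9) = 0.004983 K/W
R_total = 0.05732 K/W
Q = ΔT / R_total = 44 / 0.05732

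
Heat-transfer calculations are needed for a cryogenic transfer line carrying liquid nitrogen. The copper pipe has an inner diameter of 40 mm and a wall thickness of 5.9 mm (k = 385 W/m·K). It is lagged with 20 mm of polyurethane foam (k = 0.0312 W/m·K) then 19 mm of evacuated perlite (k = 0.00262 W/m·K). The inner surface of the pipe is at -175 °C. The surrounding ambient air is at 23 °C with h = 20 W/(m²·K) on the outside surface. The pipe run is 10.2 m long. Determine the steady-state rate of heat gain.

Per-layer cylindrical resistances, series-summed:
R_copper pipe wall = ln(25.9/20)/(2π×385×10.2) = 1.048×10^-5 K/W
R_polyurethane foam = ln(45.9/25.9)/(2π×0.0312×10.2) = 0.2862 K/W
R_evacuated perlite = ln(64.9/45.9)/(2π×0.00262×10.2) = 2.063 K/W
R_outer film = 1/(h_o·2πr_oL) = 1/(20×2π×0.0649×10.2) = 0.01202 K/W
R_total = 2.361 K/W
Q = ΔT/R_total = 198/2.361

Q ≈ 83.9 W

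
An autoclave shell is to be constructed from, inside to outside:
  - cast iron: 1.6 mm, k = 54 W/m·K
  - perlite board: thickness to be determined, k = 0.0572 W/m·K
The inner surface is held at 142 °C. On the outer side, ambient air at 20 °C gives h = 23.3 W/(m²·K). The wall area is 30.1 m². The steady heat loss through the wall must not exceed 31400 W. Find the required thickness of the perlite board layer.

L ≈ 4.23 mm

Using the resistance-network approach (series):
R_cast iron = L/(kA) = 0.0016/(54×30.1) = 9.844×10^-7 K/W
R_outer film = 1/(h_o·A) = 1/(23.3×30.1) = 0.001426 K/W
Sum of the known resistances R_other = 0.001427 K/W
Required total resistance R_tot = ΔT/Q_allow = 122/31400 = 0.003885 K/W
R_perlite board = R_tot − R_other = 0.002459 K/W
L = R·k·A = 0.002459×0.0572×30.1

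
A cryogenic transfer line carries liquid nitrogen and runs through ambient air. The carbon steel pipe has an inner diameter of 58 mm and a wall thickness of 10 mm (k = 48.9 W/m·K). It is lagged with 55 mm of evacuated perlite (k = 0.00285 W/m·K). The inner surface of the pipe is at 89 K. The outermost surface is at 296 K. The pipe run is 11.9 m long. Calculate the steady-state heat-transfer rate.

Q ≈ 50.1 W

Radial resistances (cylindrical: R_cond = ln(r_o/r_i)/(2πkL), R_conv = 1/(h·2πrL)):
R_carbon steel pipe wall = ln(39/29)/(2π×48.9×11.9) = 8.103×10^-5 K/W
R_evacuated perlite = ln(94/39)/(2π×0.00285×11.9) = 4.128 K/W
R_total = 4.128 K/W
Q = ΔT/R_total = 207/4.128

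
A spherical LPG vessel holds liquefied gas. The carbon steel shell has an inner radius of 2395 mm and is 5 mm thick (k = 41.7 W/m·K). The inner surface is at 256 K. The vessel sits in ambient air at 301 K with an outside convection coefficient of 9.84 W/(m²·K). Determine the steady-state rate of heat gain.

Radial (spherical) resistances in series:
R_carbon steel shell = (1/2.395 − 1/2.4)/(4π×41.7) = 1.66×10^-6 K/W
R_outer film = 1/(h·4πr_o²) = 1/(9.84×4π×2.4²) = 0.001404 K/W
R_total = 0.001406 K/W
Q = ΔT/R_total = 45/0.001406

Q ≈ 32000 W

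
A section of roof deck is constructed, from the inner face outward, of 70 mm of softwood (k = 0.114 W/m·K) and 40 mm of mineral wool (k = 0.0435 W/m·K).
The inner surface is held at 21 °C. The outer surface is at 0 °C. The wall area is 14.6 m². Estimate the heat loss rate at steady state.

Treating each layer as a thermal resistance in series:
R_softwood = L/(kA) = 0.07/(0.114×14.6) = 0.04206 K/W
R_mineral wool = L/(kA) = 0.04/(0.0435×14.6) = 0.06298 K/W
R_total = 0.105 K/W
Q = ΔT / R_total = 21 / 0.105

Q ≈ 200 W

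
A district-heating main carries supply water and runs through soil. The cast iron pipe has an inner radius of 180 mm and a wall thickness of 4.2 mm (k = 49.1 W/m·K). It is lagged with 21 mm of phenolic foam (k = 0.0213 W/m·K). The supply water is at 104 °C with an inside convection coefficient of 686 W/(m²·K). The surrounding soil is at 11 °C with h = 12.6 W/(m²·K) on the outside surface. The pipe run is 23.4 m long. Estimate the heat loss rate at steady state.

Treating each annulus and film as a series resistance:
R_inner film = 1/(h_i·2πr₁L) = 1/(686×2π×0.18×23.4) = 5.508×10^-5 K/W
R_cast iron pipe wall = ln(184.2/180)/(2π×49.1×23.4) = 3.195×10^-6 K/W
R_phenolic foam = ln(205.2/184.2)/(2π×0.0213×23.4) = 0.03447 K/W
R_outer film = 1/(h_o·2πr_oL) = 1/(12.6×2π×0.2052×23.4) = 0.002631 K/W
R_total = 0.03716 K/W
Q = ΔT/R_total = 93/0.03716

Q ≈ 2500 W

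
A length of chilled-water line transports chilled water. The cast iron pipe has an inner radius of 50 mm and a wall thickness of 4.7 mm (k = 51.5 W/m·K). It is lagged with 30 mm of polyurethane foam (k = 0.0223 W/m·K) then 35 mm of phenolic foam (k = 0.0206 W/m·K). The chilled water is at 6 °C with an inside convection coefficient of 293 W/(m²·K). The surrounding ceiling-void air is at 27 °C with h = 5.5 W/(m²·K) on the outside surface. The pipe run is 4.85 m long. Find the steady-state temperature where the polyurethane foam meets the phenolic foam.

Cylindrical conduction, so R = ln(r₂/r₁)/(2πkL) per layer, in series:
R_inner film = 1/(h_i·2πr₁L) = 1/(293×2π×0.05×4.85) = 0.00224 K/W
R_cast iron pipe wall = ln(54.7/50)/(2π×51.5×4.85) = 5.725×10^-5 K/W
R_polyurethane foam = ln(84.7/54.7)/(2π×0.0223×4.85) = 0.6434 K/W
R_phenolic foam = ln(119.7/84.7)/(2π×0.0206×4.85) = 0.551 K/W
R_outer film = 1/(h_o·2πr_oL) = 1/(5.5×2π×0.1197×4.85) = 0.04984 K/W
R_total = 1.247 K/W
Q = ΔT/R_total = 21/1.247
Q = 16.8 W
T_interface = T_inner + Q·ΣR(inner→interface) = 6 + 16.8×0.6457

T ≈ 16.9 °C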